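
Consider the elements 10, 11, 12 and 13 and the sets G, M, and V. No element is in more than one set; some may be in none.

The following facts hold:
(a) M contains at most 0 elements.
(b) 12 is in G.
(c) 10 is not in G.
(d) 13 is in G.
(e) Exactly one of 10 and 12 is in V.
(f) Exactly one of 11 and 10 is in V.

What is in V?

V = {10}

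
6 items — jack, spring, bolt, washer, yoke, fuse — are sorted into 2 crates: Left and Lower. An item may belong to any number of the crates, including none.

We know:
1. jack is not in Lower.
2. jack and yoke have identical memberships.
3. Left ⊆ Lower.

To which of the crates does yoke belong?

yoke: none

From (1): jack ∉ Lower.
(2): yoke matches jack: yoke ∉ Lower.
(3) contrapositive: jack ∉ Left.
(3) contrapositive: yoke ∉ Left.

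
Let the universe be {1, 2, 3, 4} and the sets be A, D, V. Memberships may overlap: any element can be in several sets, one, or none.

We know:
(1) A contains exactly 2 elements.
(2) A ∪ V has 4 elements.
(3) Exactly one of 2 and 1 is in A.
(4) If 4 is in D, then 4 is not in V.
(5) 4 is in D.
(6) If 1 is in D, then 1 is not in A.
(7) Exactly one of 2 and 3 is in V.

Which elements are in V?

V = {1, 3}

From (5): 4 ∈ D.
(4): 4 ∉ V.
Suppose 1 ∉ V: no assignment then satisfies all the clues, so 1 ∈ V.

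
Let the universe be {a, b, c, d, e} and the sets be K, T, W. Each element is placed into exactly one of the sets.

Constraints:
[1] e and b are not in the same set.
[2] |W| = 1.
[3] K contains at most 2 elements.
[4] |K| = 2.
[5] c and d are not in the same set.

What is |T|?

2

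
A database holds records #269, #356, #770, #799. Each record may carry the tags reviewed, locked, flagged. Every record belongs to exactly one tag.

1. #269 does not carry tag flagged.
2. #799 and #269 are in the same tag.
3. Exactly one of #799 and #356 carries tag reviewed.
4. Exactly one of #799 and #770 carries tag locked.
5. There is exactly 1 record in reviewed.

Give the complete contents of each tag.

reviewed = {#356}; locked = {#269, #799}; flagged = {#770}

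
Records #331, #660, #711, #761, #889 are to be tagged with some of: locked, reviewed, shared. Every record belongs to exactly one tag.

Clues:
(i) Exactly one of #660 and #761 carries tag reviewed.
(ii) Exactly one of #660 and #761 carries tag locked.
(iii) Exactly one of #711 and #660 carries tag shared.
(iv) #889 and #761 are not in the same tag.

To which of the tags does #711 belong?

#711: shared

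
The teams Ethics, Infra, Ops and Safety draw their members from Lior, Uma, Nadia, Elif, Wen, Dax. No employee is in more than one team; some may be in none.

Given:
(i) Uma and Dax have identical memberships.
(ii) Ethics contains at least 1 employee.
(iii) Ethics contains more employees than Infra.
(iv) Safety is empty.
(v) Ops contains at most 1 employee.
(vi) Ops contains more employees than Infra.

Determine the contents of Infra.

Infra = {}

(iv): Safety already has 0, so the rest are out.
Suppose Lior ∈ Infra: no assignment then satisfies all the clues, so Lior ∉ Infra.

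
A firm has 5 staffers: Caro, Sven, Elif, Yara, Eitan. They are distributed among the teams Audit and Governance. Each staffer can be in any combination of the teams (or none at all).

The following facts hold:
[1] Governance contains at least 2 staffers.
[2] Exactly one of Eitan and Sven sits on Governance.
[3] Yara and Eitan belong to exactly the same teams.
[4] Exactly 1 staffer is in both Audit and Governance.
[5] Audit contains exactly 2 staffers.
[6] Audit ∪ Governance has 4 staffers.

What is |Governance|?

3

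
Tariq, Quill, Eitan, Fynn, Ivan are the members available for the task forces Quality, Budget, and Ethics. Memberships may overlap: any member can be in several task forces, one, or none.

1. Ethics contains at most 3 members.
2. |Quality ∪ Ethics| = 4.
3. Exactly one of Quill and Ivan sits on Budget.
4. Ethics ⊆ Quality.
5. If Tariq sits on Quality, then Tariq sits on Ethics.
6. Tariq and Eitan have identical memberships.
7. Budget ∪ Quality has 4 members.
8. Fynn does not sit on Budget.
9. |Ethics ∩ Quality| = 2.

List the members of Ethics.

Ethics = {Eitan, Tariq}

From (8): Fynn ∉ Budget.
Suppose Tariq ∉ Ethics: no assignment then satisfies all the clues, so Tariq ∈ Ethics.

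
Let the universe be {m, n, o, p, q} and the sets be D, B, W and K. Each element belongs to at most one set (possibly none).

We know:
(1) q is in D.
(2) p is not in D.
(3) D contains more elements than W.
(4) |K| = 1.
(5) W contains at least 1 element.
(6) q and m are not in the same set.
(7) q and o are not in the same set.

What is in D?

From (1): q ∈ D.
From (2): p ∉ D.
(6): m ∉ D.
(7): o ∉ D.
Suppose n ∉ D: no assignment then satisfies all the clues, so n ∈ D.

D = {n, q}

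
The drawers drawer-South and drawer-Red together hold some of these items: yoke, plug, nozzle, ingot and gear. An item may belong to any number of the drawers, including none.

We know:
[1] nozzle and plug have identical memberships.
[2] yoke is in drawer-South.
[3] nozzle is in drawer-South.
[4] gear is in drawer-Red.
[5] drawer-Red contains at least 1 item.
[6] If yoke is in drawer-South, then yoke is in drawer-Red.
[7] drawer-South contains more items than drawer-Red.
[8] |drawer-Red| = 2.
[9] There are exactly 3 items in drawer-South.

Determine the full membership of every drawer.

From (2): yoke ∈ drawer-South.
From (3): nozzle ∈ drawer-South.
From (4): gear ∈ drawer-Red.
(1): plug matches nozzle: plug ∈ drawer-South.
(6): yoke ∈ drawer-Red.
(8): drawer-Red already has 2, so the rest are out.
(9): drawer-South already has 3, so the rest are out.

drawer-South = {nozzle, plug, yoke}; drawer-Red = {gear, yoke}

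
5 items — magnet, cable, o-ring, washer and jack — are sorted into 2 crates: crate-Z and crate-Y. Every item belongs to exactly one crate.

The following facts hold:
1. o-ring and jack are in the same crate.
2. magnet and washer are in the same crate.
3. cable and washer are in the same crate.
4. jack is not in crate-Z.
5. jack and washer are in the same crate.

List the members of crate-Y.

crate-Y = {cable, jack, magnet, o-ring, washer}

From (4): jack ∉ crate-Z.
(1): o-ring matches jack: o-ring ∉ crate-Z.
(5): washer matches jack: washer ∉ crate-Z.
Only one crate left: o-ring ∈ crate-Y.
Only one crate left: washer ∈ crate-Y.
Only one crate left: jack ∈ crate-Y.
(2): magnet matches washer: magnet ∉ crate-Z.
(2): magnet matches washer: magnet ∈ crate-Y.
(3): cable matches washer: cable ∉ crate-Z.
(3): cable matches washer: cable ∈ crate-Y.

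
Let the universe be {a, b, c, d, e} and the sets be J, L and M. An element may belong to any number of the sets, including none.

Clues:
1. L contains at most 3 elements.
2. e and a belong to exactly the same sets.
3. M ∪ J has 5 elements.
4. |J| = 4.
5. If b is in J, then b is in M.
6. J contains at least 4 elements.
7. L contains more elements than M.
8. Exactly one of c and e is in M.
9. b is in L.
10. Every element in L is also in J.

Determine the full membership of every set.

From (9): b ∈ L.
(10) with b ∈ L: b ∈ J.
(5): b ∈ M.
Suppose a ∉ J: no assignment then satisfies all the clues, so a ∈ J.

J = {a, b, d, e}; L = {a, b, e}; M = {b, c}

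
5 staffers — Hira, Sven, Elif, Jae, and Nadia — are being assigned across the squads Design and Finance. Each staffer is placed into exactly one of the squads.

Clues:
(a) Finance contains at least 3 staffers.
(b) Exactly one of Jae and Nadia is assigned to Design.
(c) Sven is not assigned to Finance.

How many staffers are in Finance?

3

From (c): Sven ∉ Finance.
Only one squad left: Sven ∈ Design.
Suppose Hira ∈ Design: no assignment then satisfies all the clues, so Hira ∉ Design.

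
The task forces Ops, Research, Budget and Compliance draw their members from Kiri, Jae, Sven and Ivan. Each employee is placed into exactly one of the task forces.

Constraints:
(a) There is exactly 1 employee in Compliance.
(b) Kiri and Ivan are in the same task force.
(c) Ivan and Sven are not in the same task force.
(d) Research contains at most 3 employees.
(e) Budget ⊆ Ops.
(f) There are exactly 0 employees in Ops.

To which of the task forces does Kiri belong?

(f): Ops already has 0, so the rest are out.
(e) contrapositive: Kiri ∉ Budget.
(e) contrapositive: Jae ∉ Budget.
(e) contrapositive: Sven ∉ Budget.
(e) contrapositive: Ivan ∉ Budget.
Suppose Kiri ∉ Research: no assignment then satisfies all the clues, so Kiri ∈ Research.

Kiri: Research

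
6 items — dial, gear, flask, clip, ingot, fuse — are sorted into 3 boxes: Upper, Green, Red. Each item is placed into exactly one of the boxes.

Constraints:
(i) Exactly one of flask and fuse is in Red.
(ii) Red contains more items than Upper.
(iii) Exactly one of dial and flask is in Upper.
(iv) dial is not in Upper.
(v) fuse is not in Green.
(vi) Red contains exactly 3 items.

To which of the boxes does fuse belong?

fuse: Red

From (iv): dial ∉ Upper.
From (v): fuse ∉ Green.
(iii) (exactly one): flask ∈ Upper.
(i) (exactly one): fuse ∈ Red.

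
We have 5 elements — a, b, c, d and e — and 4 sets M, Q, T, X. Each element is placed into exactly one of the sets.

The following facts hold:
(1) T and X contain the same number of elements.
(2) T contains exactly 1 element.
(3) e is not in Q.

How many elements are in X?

1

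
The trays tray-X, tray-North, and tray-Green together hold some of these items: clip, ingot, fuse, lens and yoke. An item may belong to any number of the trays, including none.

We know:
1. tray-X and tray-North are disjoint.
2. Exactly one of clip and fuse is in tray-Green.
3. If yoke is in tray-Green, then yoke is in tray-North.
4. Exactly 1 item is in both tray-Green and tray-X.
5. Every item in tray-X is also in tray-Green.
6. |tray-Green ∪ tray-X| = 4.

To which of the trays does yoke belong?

yoke: tray-Green, tray-North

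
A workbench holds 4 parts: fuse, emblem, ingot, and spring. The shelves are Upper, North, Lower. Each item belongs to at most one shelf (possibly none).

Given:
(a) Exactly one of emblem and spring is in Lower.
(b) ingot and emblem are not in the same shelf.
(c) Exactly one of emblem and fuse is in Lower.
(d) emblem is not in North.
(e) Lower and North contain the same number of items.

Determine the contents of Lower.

Lower = {emblem}

From (d): emblem ∉ North.
Suppose fuse ∈ Lower: no assignment then satisfies all the clues, so fuse ∉ Lower.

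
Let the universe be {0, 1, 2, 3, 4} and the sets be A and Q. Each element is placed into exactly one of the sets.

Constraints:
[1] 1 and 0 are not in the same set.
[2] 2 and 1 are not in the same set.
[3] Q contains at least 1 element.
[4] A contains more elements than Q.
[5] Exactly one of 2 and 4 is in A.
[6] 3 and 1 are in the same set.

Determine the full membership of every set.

A = {1, 3, 4}; Q = {0, 2}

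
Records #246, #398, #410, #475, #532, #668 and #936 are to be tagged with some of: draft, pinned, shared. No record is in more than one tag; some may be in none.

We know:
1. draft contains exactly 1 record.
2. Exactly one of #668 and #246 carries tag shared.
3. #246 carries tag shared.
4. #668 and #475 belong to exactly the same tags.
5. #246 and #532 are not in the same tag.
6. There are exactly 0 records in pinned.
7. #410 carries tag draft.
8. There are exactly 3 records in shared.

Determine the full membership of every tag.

From (3): #246 ∈ shared.
From (7): #410 ∈ draft.
(1): draft already has 1, so the rest are out.
(2) (exactly one): #668 ∉ shared.
(4): #475 matches #668: #475 ∉ shared.
(5): #532 ∉ shared.
(6): pinned already has 0, so the rest are out.
(8): only 3 candidates remain for shared, so all are in.

draft = {#410}; pinned = {}; shared = {#246, #398, #936}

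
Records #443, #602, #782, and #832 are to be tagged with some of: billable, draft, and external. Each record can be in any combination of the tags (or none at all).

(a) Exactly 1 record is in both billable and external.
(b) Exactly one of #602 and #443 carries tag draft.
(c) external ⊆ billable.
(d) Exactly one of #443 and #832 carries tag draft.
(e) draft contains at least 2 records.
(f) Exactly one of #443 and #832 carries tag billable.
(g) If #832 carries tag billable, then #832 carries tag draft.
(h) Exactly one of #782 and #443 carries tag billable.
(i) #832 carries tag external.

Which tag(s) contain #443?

#443: none

From (i): #832 ∈ external.
(c) with #832 ∈ external: #832 ∈ billable.
(f) (exactly one): #443 ∉ billable.
(g): #832 ∈ draft.
(h) (exactly one): #782 ∈ billable.
(c) contrapositive: #443 ∉ external.
(d) (exactly one): #443 ∉ draft.
(b) (exactly one): #602 ∈ draft.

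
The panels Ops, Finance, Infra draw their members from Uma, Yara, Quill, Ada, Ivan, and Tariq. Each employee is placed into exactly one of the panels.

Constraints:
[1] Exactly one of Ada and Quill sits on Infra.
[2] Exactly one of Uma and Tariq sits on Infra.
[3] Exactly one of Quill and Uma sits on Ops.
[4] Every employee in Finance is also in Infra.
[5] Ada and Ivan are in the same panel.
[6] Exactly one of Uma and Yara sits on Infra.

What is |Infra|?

3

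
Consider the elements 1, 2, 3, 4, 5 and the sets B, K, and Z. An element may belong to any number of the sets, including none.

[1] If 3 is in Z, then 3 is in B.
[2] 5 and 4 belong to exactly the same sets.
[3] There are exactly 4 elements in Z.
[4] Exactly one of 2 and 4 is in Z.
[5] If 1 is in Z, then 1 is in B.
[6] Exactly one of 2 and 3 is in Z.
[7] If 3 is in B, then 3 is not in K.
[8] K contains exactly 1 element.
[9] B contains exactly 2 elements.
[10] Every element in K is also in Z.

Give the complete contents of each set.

B = {1, 3}; K = {1}; Z = {1, 3, 4, 5}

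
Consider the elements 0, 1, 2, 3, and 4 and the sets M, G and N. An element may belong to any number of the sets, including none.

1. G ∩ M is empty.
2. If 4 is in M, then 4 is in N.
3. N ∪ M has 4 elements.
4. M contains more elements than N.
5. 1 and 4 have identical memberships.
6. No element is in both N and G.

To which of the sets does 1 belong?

1: M, N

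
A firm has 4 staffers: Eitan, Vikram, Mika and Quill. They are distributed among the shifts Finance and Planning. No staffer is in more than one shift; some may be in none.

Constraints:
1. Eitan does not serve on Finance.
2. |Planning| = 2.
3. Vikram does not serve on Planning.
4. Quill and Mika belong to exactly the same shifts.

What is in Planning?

Planning = {Mika, Quill}

From (1): Eitan ∉ Finance.
From (3): Vikram ∉ Planning.
Suppose Eitan ∈ Planning: no assignment then satisfies all the clues, so Eitan ∉ Planning.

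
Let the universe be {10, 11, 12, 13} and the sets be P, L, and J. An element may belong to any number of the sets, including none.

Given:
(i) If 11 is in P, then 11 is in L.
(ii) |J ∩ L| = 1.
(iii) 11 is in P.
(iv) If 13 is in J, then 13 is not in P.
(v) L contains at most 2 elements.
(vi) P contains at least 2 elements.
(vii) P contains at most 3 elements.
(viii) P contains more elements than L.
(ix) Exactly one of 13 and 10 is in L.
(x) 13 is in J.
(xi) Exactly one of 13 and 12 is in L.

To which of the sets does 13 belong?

From (iii): 11 ∈ P.
From (x): 13 ∈ J.
(i): 11 ∈ L.
(iv): 13 ∉ P.
Suppose 13 ∉ L: no assignment then satisfies all the clues, so 13 ∈ L.

13: J, L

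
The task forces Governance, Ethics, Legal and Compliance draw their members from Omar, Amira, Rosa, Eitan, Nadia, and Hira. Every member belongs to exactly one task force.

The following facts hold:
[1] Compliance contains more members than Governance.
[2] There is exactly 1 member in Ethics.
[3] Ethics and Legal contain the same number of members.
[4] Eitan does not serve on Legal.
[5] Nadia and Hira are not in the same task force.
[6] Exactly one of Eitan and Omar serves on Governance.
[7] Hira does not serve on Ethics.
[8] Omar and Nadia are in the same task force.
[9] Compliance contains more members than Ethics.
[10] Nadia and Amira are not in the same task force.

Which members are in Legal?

Legal = {Hira}

From (4): Eitan ∉ Legal.
From (7): Hira ∉ Ethics.
Suppose Omar ∈ Legal: no assignment then satisfies all the clues, so Omar ∉ Legal.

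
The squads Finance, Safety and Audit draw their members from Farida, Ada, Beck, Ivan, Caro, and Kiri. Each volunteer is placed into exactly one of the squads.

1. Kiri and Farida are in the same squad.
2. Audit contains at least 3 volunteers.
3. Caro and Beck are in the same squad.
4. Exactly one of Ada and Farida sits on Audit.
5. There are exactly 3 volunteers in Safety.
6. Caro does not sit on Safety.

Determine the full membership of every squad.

Finance = {}; Safety = {Farida, Ivan, Kiri}; Audit = {Ada, Beck, Caro}

From (6): Caro ∉ Safety.
(3): Beck matches Caro: Beck ∉ Safety.
Suppose Farida ∈ Finance: no assignment then satisfies all the clues, so Farida ∉ Finance.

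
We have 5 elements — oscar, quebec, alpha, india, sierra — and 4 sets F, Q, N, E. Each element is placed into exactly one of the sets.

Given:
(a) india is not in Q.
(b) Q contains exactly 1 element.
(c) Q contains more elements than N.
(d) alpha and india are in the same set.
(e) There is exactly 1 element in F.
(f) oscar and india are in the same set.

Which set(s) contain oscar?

From (a): india ∉ Q.
(d): alpha matches india: alpha ∉ Q.
(f): oscar matches india: oscar ∉ Q.
Suppose oscar ∈ F: no assignment then satisfies all the clues, so oscar ∉ F.

oscar: E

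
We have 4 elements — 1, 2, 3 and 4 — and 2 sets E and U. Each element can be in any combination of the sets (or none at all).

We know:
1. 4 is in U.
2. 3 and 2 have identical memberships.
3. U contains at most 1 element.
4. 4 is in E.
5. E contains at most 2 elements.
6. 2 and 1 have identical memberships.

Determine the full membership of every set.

E = {4}; U = {4}

From (1): 4 ∈ U.
From (4): 4 ∈ E.
(3): U already has 1, so the rest are out.
Suppose 1 ∈ E: no assignment then satisfies all the clues, so 1 ∉ E.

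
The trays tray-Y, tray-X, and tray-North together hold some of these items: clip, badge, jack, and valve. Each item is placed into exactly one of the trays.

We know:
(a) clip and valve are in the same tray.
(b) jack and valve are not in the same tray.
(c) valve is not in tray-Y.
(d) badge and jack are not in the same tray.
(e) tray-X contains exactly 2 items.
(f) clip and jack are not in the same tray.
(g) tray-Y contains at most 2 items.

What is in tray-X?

tray-X = {clip, valve}

From (c): valve ∉ tray-Y.
(a): clip matches valve: clip ∉ tray-Y.
Suppose clip ∉ tray-X: no assignment then satisfies all the clues, so clip ∈ tray-X.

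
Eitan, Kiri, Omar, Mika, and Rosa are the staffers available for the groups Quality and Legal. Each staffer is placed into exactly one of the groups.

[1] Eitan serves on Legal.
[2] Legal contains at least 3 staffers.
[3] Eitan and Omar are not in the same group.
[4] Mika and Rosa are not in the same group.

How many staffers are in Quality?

2

From (1): Eitan ∈ Legal.
(3): Omar ∉ Legal.
Only one group left: Omar ∈ Quality.
Suppose Kiri ∈ Quality: no assignment then satisfies all the clues, so Kiri ∉ Quality.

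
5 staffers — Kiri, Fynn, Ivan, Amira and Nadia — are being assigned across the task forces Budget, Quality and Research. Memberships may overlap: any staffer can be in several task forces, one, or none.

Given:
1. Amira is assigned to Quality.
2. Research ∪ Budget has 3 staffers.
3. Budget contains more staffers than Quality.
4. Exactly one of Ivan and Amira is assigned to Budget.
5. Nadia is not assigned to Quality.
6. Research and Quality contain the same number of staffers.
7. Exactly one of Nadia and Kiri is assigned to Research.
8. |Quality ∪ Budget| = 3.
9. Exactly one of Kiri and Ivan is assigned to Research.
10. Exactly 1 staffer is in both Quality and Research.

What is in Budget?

Budget = {Amira, Fynn, Kiri}

From (1): Amira ∈ Quality.
From (5): Nadia ∉ Quality.
Suppose Kiri ∉ Budget: no assignment then satisfies all the clues, so Kiri ∈ Budget.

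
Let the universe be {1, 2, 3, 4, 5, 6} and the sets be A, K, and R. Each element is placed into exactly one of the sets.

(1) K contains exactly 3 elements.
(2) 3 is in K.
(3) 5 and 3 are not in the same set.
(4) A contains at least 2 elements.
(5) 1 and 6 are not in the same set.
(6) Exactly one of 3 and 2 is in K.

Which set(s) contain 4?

4: K

From (2): 3 ∈ K.
(3): 5 ∉ K.
(6) (exactly one): 2 ∉ K.
Suppose 4 ∈ A: no assignment then satisfies all the clues, so 4 ∉ A.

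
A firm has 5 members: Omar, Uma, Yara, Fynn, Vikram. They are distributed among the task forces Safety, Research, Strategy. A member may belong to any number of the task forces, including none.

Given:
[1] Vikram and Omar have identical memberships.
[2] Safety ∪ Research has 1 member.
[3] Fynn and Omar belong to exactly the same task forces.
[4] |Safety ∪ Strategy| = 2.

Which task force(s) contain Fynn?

Fynn: none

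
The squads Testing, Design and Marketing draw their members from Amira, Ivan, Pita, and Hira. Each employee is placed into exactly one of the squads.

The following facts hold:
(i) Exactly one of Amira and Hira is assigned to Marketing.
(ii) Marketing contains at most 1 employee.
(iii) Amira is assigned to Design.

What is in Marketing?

From (iii): Amira ∈ Design.
(i) (exactly one): Hira ∈ Marketing.
(ii): Marketing already has 1, so the rest are out.

Marketing = {Hira}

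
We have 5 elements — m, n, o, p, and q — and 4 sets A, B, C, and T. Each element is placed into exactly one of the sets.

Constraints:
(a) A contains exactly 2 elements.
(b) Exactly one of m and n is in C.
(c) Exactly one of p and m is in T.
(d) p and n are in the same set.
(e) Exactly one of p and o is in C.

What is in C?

C = {n, p}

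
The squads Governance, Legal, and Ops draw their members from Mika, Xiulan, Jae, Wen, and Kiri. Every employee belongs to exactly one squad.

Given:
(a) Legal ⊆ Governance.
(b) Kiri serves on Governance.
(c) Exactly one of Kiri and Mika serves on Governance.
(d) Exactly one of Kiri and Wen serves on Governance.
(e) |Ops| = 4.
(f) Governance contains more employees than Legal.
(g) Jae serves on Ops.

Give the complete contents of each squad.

From (b): Kiri ∈ Governance.
From (g): Jae ∈ Ops.
(c) (exactly one): Mika ∉ Governance.
(d) (exactly one): Wen ∉ Governance.
(e): only 4 candidates remain for Ops, so all are in.

Governance = {Kiri}; Legal = {}; Ops = {Jae, Mika, Wen, Xiulan}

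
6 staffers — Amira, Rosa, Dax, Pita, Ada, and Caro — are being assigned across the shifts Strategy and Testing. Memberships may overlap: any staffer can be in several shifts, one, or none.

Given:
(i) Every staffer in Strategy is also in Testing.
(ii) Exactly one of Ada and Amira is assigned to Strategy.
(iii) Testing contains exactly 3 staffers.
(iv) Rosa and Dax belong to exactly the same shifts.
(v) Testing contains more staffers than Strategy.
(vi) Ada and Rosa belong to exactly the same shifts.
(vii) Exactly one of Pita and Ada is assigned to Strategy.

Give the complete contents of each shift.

Strategy = {Amira, Pita}; Testing = {Amira, Caro, Pita}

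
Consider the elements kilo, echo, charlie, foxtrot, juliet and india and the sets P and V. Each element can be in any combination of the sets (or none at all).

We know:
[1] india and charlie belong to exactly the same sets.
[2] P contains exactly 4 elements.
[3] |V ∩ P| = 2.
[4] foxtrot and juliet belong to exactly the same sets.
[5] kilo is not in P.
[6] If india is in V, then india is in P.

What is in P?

P = {charlie, foxtrot, india, juliet}

From (5): kilo ∉ P.
Suppose echo ∈ P: no assignment then satisfies all the clues, so echo ∉ P.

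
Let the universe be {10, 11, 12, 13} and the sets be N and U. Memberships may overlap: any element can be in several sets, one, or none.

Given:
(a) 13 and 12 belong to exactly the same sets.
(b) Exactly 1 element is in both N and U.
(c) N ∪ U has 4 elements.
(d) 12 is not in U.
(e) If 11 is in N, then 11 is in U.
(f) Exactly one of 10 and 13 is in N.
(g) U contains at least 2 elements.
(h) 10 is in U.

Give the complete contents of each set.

N = {11, 12, 13}; U = {10, 11}

From (d): 12 ∉ U.
From (h): 10 ∈ U.
(a): 13 matches 12: 13 ∉ U.
(g): only 2 candidates remain for U, so all are in.
Suppose 10 ∈ N: no assignment then satisfies all the clues, so 10 ∉ N.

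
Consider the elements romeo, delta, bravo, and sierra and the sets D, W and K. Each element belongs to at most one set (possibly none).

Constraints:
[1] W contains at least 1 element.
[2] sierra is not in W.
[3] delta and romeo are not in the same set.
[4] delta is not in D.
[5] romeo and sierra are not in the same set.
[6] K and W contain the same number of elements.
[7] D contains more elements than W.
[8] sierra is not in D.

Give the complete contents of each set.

D = {bravo, romeo}; W = {delta}; K = {sierra}

From (2): sierra ∉ W.
From (4): delta ∉ D.
From (8): sierra ∉ D.
Suppose romeo ∉ D: no assignment then satisfies all the clues, so romeo ∈ D.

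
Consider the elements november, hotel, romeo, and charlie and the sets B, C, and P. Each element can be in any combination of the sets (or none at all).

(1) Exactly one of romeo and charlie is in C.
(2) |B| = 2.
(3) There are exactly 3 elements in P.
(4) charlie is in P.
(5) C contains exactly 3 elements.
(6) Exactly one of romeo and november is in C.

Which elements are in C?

C = {charlie, hotel, november}

From (4): charlie ∈ P.
Suppose november ∉ C: no assignment then satisfies all the clues, so november ∈ C.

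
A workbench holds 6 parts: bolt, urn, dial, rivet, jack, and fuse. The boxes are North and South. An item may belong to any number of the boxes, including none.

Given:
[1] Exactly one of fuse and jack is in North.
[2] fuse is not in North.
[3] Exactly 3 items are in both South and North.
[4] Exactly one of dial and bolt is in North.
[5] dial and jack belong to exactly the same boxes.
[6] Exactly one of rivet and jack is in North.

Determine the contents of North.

From (2): fuse ∉ North.
(1) (exactly one): jack ∈ North.
(5): dial matches jack: dial ∈ North.
(6) (exactly one): rivet ∉ North.
(4) (exactly one): bolt ∉ North.
Suppose urn ∉ North: no assignment then satisfies all the clues, so urn ∈ North.

North = {dial, jack, urn}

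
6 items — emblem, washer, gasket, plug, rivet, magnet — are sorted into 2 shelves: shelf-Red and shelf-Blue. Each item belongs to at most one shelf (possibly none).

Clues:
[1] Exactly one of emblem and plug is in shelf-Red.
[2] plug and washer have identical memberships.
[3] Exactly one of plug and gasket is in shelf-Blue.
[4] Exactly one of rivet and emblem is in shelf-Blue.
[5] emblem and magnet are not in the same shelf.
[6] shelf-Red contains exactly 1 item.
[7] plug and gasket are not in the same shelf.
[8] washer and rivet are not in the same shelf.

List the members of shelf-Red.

shelf-Red = {emblem}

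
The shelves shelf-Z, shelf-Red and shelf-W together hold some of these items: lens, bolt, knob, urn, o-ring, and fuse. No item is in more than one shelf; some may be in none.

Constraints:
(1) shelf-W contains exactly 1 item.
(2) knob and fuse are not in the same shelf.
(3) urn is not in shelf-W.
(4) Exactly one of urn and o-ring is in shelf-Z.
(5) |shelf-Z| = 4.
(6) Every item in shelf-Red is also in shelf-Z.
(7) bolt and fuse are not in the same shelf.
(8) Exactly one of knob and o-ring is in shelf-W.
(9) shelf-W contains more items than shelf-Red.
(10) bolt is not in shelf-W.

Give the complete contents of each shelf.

shelf-Z = {bolt, knob, lens, urn}; shelf-Red = {}; shelf-W = {o-ring}

From (3): urn ∉ shelf-W.
From (10): bolt ∉ shelf-W.
Suppose lens ∉ shelf-Z: no assignment then satisfies all the clues, so lens ∈ shelf-Z.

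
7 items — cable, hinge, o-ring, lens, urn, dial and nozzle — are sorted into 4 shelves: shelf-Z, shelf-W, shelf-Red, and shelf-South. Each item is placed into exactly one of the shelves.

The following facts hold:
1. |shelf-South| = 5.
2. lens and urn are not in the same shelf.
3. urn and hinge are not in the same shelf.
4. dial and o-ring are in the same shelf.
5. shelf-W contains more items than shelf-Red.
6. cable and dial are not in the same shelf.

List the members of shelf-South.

shelf-South = {dial, hinge, lens, nozzle, o-ring}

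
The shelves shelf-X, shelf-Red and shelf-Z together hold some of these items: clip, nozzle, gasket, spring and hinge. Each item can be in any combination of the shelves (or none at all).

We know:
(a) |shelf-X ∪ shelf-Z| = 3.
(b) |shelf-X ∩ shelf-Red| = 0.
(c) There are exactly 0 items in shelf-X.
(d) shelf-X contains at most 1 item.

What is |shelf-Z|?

3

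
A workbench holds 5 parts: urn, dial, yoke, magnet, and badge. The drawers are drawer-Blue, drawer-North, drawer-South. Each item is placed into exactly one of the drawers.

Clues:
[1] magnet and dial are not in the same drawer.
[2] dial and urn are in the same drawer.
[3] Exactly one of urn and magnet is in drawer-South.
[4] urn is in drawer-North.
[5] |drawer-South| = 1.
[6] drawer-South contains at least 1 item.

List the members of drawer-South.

drawer-South = {magnet}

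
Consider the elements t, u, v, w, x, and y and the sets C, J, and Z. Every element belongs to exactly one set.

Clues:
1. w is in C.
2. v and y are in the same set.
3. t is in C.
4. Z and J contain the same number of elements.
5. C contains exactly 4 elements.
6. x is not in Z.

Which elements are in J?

J = {x}

From (1): w ∈ C.
From (3): t ∈ C.
From (6): x ∉ Z.
Suppose u ∈ J: no assignment then satisfies all the clues, so u ∉ J.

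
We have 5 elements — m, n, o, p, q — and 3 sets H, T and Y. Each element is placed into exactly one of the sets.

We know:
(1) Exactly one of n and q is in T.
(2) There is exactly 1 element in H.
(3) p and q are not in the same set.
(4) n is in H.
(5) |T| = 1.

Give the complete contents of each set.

H = {n}; T = {q}; Y = {m, o, p}

From (4): n ∈ H.
(1) (exactly one): q ∈ T.
(2): H already has 1, so the rest are out.
(3): p ∉ T.
(5): T already has 1, so the rest are out.
Only one set left: m ∈ Y.
Only one set left: o ∈ Y.
Only one set left: p ∈ Y.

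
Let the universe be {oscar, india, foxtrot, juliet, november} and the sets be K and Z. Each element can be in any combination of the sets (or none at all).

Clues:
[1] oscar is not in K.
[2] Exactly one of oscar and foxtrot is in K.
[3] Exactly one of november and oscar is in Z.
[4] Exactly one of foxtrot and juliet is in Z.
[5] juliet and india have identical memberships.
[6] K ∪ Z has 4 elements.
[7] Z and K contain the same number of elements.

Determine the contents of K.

K = {foxtrot, india, juliet}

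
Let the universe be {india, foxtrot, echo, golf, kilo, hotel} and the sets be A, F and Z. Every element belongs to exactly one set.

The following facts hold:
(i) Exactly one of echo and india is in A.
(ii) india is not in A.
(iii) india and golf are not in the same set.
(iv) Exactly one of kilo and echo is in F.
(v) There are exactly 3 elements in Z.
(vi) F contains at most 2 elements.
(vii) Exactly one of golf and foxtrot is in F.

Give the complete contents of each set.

A = {echo}; F = {golf, kilo}; Z = {foxtrot, hotel, india}

From (ii): india ∉ A.
(i) (exactly one): echo ∈ A.
(iv) (exactly one): kilo ∈ F.
Suppose india ∈ F: no assignment then satisfies all the clues, so india ∉ F.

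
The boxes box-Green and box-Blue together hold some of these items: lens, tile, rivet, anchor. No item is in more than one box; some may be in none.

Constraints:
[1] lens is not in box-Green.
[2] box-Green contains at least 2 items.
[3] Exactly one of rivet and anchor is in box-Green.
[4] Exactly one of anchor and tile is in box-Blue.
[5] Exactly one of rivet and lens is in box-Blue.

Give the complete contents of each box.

box-Green = {rivet, tile}; box-Blue = {anchor, lens}

From (1): lens ∉ box-Green.
Suppose lens ∉ box-Blue: no assignment then satisfies all the clues, so lens ∈ box-Blue.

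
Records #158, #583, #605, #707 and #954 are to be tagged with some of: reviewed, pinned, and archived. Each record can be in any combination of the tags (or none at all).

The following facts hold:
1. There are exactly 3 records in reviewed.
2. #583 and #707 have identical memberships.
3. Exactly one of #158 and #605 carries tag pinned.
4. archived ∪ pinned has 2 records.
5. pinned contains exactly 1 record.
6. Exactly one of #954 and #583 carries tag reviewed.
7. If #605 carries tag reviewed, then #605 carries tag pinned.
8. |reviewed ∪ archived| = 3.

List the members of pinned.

pinned = {#605}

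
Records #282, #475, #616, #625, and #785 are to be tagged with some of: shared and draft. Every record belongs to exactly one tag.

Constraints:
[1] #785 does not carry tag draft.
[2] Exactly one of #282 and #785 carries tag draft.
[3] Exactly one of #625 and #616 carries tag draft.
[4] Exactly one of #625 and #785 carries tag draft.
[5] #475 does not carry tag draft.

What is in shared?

From (1): #785 ∉ draft.
From (5): #475 ∉ draft.
(2) (exactly one): #282 ∈ draft.
(4) (exactly one): #625 ∈ draft.
Only one tag left: #475 ∈ shared.
Only one tag left: #785 ∈ shared.
(3) (exactly one): #616 ∉ draft.
Only one tag left: #616 ∈ shared.

shared = {#475, #616, #785}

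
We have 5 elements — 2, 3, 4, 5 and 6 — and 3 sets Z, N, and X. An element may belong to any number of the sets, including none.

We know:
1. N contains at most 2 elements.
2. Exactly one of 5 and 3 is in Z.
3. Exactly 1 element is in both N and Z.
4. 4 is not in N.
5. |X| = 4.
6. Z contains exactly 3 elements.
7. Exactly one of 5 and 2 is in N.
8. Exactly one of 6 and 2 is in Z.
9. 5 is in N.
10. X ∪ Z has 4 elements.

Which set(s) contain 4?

4: X, Z

From (4): 4 ∉ N.
From (9): 5 ∈ N.
(7) (exactly one): 2 ∉ N.
Suppose 4 ∉ Z: no assignment then satisfies all the clues, so 4 ∈ Z.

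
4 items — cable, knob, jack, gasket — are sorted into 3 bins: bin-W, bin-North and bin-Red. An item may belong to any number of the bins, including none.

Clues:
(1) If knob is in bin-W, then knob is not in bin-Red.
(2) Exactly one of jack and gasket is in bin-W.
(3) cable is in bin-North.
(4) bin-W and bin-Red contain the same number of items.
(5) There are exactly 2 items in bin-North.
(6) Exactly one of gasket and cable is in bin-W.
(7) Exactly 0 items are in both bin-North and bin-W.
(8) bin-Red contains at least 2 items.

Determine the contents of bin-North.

From (3): cable ∈ bin-North.
Suppose knob ∈ bin-North: no assignment then satisfies all the clues, so knob ∉ bin-North.

bin-North = {cable, jack}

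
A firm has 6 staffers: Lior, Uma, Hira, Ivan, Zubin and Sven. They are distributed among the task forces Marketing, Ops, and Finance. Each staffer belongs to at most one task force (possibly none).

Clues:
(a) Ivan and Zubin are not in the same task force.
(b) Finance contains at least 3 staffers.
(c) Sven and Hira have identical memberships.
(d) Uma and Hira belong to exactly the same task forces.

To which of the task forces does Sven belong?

Sven: Finance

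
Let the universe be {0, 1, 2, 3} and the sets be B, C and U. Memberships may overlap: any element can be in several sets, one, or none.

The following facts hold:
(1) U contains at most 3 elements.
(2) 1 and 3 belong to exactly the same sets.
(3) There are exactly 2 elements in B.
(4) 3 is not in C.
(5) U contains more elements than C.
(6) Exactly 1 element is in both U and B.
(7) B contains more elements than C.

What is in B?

From (4): 3 ∉ C.
(2): 1 matches 3: 1 ∉ C.
Suppose 0 ∉ B: no assignment then satisfies all the clues, so 0 ∈ B.

B = {0, 2}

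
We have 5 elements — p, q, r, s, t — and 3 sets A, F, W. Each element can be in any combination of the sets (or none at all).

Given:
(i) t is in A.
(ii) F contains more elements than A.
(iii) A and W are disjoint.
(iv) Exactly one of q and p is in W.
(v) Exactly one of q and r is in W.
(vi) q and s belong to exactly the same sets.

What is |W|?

2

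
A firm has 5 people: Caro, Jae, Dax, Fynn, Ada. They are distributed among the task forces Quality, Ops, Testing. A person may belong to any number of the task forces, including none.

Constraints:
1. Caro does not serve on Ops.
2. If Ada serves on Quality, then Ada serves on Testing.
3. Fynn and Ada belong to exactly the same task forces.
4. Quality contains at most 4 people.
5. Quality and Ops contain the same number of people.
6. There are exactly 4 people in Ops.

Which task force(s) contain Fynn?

Fynn: Ops, Quality, Testing

From (1): Caro ∉ Ops.
(6): only 4 candidates remain for Ops, so all are in.
Suppose Fynn ∉ Quality: no assignment then satisfies all the clues, so Fynn ∈ Quality.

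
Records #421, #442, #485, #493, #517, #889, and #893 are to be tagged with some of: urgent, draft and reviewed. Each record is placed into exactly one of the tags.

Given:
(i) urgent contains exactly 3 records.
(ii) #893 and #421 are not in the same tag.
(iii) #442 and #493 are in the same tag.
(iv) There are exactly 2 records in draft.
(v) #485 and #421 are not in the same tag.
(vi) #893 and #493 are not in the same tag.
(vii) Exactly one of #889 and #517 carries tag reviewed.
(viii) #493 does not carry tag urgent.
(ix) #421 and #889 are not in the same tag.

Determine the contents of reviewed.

reviewed = {#421, #517}

From (viii): #493 ∉ urgent.
(iii): #442 matches #493: #442 ∉ urgent.
Suppose #421 ∉ reviewed: no assignment then satisfies all the clues, so #421 ∈ reviewed.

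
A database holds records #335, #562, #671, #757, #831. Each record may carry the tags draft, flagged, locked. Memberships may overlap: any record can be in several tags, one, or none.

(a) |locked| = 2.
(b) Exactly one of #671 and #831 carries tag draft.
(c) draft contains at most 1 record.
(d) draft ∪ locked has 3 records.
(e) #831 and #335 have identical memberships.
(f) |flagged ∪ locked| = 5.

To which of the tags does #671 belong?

#671: draft, flagged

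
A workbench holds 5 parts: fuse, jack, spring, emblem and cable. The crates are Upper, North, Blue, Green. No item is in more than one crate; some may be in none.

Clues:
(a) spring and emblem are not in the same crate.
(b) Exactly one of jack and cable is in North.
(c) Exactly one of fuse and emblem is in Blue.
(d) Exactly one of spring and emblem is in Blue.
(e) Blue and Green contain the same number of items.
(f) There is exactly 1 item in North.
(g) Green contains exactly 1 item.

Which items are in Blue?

Blue = {emblem}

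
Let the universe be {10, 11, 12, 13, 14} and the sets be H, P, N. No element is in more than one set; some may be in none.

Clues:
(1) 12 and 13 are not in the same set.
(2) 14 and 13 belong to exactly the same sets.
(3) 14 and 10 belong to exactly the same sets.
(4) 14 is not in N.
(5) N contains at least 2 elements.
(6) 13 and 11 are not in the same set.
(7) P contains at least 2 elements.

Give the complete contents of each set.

H = {}; P = {10, 13, 14}; N = {11, 12}

From (4): 14 ∉ N.
(2): 13 matches 14: 13 ∉ N.
(3): 10 matches 14: 10 ∉ N.
(5): only 2 candidates remain for N, so all are in.
Suppose 10 ∈ H: no assignment then satisfies all the clues, so 10 ∉ H.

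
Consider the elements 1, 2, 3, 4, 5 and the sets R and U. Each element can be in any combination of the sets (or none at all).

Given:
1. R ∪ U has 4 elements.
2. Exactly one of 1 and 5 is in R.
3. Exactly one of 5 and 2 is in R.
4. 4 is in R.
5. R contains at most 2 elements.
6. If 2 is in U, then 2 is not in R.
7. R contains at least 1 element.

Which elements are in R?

R = {4, 5}

From (4): 4 ∈ R.
Suppose 1 ∈ R: no assignment then satisfies all the clues, so 1 ∉ R.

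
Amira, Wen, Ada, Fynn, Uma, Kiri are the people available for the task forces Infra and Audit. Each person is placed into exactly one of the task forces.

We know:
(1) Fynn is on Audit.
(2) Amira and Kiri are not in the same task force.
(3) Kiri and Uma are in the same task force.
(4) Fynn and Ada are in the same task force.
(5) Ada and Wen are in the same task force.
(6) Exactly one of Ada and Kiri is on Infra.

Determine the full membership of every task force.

Infra = {Kiri, Uma}; Audit = {Ada, Amira, Fynn, Wen}

From (1): Fynn ∈ Audit.
(4): Ada matches Fynn: Ada ∉ Infra.
(4): Ada matches Fynn: Ada ∈ Audit.
(5): Wen matches Ada: Wen ∉ Infra.
(5): Wen matches Ada: Wen ∈ Audit.
(6) (exactly one): Kiri ∈ Infra.
(2): Amira ∉ Infra.
(3): Uma matches Kiri: Uma ∈ Infra.
Only one task force left: Amira ∈ Audit.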